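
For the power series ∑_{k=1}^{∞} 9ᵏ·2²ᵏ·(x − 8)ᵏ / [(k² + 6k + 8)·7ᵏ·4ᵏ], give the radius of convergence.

R = 7/9

Apply the ratio test: |a_{k+1}| / |a_k| = [(k² + 6k + 8)/((k+1)² + 6(k+1) + 8)] · 9·4/(7·4), which tends to 9/7 as k → ∞.
Hence the series converges for |x − 8| < 1/(9/7) = 7/9, so the radius of convergence is 7/9.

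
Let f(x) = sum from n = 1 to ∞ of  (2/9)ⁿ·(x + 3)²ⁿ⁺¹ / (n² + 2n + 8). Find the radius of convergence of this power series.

Apply the ratio test: |a_{n+1}| / |a_n| = [(n² + 2n + 8)/((n+1)² + 2(n+1) + 8)] · 2/9, which tends to 2/9 as n → ∞.
Since the exponent of (x + 3) increases by 2 each term, convergence requires |x + 3|² < 9/2, hence R = 3√2/2.

R = 3√2/2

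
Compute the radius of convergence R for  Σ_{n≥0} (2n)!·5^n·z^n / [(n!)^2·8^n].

R = 2/5

By the ratio test, |a_{n+1}/a_n| = (2n+1)·(2n+2)/(n+1)² · 5/8 → 5/2.
Hence the series converges for |z| < 1/(5/2) = 2/5, so the radius of convergence is 2/5.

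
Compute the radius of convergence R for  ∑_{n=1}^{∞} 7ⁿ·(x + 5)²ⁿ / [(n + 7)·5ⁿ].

R = √35/7

Ratio test: |a_{n+1}/a_n| = [(n + 7)/((n+1) + 7)] · 7/5 → 7/5 as n → ∞.
Since the exponent of (x + 5) increases by 2 each term, convergence requires |x + 5|² < 5/7, hence R = √35/7.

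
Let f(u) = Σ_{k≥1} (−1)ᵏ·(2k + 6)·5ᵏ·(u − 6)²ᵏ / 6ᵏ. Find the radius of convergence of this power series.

R = √30/5

Ratio test: |a_{k+1}/a_k| = [(2(k+1) + 6)/(2k + 6)] · 5/6 → 5/6 as k → ∞.
Successive powers of (u − 6) differ by 2, so the series converges when |u − 6|² · 5/6 < 1, i.e. |u − 6| < √(6/5). So R = √30/5.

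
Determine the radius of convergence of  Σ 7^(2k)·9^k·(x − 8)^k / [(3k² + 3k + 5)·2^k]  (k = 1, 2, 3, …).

R = 2/441

The ratio of consecutive coefficients is [(3k² + 3k + 5)/(3(k+1)² + 3(k+1) + 5)] · 49·9/2 → 441/2.
The series converges when 441/2 · |x − 8| < 1, giving R = 2/441.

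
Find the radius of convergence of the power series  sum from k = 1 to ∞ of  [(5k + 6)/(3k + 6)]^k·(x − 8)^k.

R = 3/5

Root test: |a_k|^(1/k) = (5k + 6)/(3k + 6) → 5/3.
Thus R = 1/(5/3) = 3/5.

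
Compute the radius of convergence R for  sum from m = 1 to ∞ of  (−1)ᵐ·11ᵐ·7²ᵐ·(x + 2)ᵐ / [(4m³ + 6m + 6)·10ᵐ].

Apply the ratio test: |a_{m+1}| / |a_m| = [(4m³ + 6m + 6)/(4(m+1)³ + 6(m+1) + 6)] · 11·49/10, which tends to 539/10 as m → ∞.
Convergence for |x + 2| · 539/10 < 1, i.e. |x + 2| < 10/539. So R = 10/539.

R = 10/539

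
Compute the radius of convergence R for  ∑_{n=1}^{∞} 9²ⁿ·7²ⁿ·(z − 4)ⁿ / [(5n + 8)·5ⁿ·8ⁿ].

R = 40/3969

Apply the ratio test: |a_{n+1}| / |a_n| = [(5n + 8)/(5(n+1) + 8)] · 81·49/(5·8), which tends to 3969/40 as n → ∞.
Hence the series converges for |z − 4| < 1/(3969/40) = 40/3969, so the radius of convergence is 40/3969.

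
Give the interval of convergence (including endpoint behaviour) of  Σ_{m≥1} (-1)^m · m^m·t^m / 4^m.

{0}

Applying the root test, |a_m|^(1/m) = m/4 → ∞.
The root grows without bound, so R = 0 (convergence only at t = 0).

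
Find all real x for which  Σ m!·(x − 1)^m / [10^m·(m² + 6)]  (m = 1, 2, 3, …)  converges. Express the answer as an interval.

Apply the ratio test: |a_{m+1}| / |a_m| = (m+1) · 1/10 · (m² + 6)/((m+1)² + 6), which tends to ∞ as m → ∞.
The ratio grows without bound, so the series diverges whenever (x − 1) ≠ 0; it converges only at x = 1. R = 0.

{1}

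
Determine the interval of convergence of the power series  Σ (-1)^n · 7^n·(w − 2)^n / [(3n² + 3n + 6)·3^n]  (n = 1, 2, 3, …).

[11/7, 17/7]

Ratio test: |a_{n+1}/a_n| = [(3n² + 3n + 6)/(3(n+1)² + 3(n+1) + 6)] · 7/3 → 7/3 as n → ∞.
The series converges when 7/3 · |w − 2| < 1, giving R = 3/7.
When w = 17/7, the terms are on the order of 1/n², so the series converges absolutely by comparison with the p-series (p = 2 > 1).
Check w = 11/7: absolute convergence follows by limit comparison with Σ 1/n².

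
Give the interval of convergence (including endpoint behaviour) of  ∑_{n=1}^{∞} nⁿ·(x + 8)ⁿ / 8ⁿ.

{-8}

By the Cauchy root test, |a_n|^(1/n) = n/8 → ∞.
The root grows without bound, so R = 0 (convergence only at x = -8).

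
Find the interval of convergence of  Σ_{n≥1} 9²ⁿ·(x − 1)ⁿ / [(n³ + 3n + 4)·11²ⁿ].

[-40/81, 202/81]

The ratio of consecutive coefficients is [(n³ + 3n + 4)/((n+1)³ + 3(n+1) + 4)] · 81/121 → 81/121.
Convergence for |x − 1| · 81/121 < 1, i.e. |x − 1| < 121/81. So R = 121/81.
Check x = 202/81: the series is dominated by a constant times Σ 1/n³, which converges (p = 3 > 1).
When x = -40/81, the terms are on the order of 1/n³, so the series converges absolutely by comparison with the p-series (p = 3 > 1).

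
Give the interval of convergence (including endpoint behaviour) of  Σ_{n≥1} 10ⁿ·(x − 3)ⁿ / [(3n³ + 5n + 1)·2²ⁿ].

[13/5, 17/5]

The ratio of consecutive coefficients is [(3n³ + 5n + 1)/(3(n+1)³ + 5(n+1) + 1)] · 10/4 → 5/2.
Thus R = 1/(5/2) = 2/5.
At x = 17/5: the series is dominated by a constant times Σ 1/n³, which converges (p = 3 > 1).
Endpoint x = 13/5: absolute convergence follows by limit comparison with Σ 1/n³.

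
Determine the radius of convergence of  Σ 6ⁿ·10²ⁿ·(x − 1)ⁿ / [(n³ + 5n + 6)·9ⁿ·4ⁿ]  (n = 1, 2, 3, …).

Apply the ratio test: |a_{n+1}| / |a_n| = [(n³ + 5n + 6)/((n+1)³ + 5(n+1) + 6)] · 6·100/(9·4), which tends to 50/3 as n → ∞.
Convergence for |x − 1| · 50/3 < 1, i.e. |x − 1| < 3/50. So R = 3/50.

R = 3/50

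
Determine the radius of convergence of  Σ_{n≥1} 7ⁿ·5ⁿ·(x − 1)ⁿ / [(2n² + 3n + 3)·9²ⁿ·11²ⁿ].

R = 9801/35

The ratio of consecutive coefficients is [(2n² + 3n + 3)/(2(n+1)² + 3(n+1) + 3)] · 7·5/(81·121) → 35/9801.
The series converges when 35/9801 · |x − 1| < 1, giving R = 9801/35.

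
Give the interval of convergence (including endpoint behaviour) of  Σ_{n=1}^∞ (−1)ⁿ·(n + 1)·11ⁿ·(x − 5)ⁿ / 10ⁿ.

The ratio of consecutive coefficients is [((n+1) + 1)/(n + 1)] · 11/10 → 11/10.
The series converges when 11/10 · |x − 5| < 1, giving R = 10/11.
When x = 65/11, the terms have absolute value of order n, which does not tend to 0, so the series diverges by the divergence test.
At x = 45/11: the terms have absolute value of order n, which does not tend to 0, so the series diverges by the divergence test.

(45/11, 65/11)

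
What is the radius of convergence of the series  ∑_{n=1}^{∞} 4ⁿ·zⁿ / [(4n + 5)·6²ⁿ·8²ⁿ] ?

R = 576

The ratio of consecutive coefficients is [(4n + 5)/(4(n+1) + 5)] · 4/(36·64) → 1/576.
Thus R = 1/(1/576) = 576.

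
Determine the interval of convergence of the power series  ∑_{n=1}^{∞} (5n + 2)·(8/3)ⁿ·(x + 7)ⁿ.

By the ratio test, |a_{n+1}/a_n| = [(5(n+1) + 2)/(5n + 2)] · 8/3 → 8/3.
Convergence for |x + 7| · 8/3 < 1, i.e. |x + 7| < 3/8. So R = 3/8.
Check x = -53/8: the terms do not tend to 0, so the series diverges.
At x = -59/8: the terms do not tend to 0, so the series diverges.

(-59/8, -53/8)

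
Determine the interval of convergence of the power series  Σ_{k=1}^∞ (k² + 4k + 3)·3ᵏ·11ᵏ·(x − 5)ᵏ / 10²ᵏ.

(65/33, 265/33)

The ratio of consecutive coefficients is [((k+1)² + 4(k+1) + 3)/(k² + 4k + 3)] · 3·11/100 → 33/100.
Convergence for |x − 5| · 33/100 < 1, i.e. |x − 5| < 100/33. So R = 100/33.
When x = 265/33, the terms do not tend to 0, so the series diverges.
When x = 65/33, the terms have absolute value of order k², which does not tend to 0, so the series diverges by the divergence test.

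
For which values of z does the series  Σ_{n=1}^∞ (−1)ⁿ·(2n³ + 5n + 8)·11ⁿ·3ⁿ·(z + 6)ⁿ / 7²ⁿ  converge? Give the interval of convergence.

(-247/33, -149/33)

Ratio test: |a_{n+1}/a_n| = [(2(n+1)³ + 5(n+1) + 8)/(2n³ + 5n + 8)] · 11·3/49 → 33/49 as n → ∞.
The series converges when 33/49 · |z + 6| < 1, giving R = 49/33.
At z = -149/33: the terms have absolute value of order n³, which does not tend to 0, so the series diverges by the divergence test.
Check z = -247/33: the n-th term does not approach 0; divergence by the term test.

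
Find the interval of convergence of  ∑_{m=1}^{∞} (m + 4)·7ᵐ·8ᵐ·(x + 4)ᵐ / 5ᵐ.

(-229/56, -219/56)

Apply the ratio test: |a_{m+1}| / |a_m| = [((m+1) + 4)/(m + 4)] · 7·8/5, which tends to 56/5 as m → ∞.
Thus R = 1/(56/5) = 5/56.
At x = -219/56: the m-th term does not approach 0; divergence by the term test.
Check x = -229/56: the m-th term does not approach 0; divergence by the term test.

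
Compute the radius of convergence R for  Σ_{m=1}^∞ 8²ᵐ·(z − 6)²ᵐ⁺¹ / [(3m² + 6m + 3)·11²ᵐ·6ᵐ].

R = 11√6/8

By the ratio test, |a_{m+1}/a_m| = [(3m² + 6m + 3)/(3(m+1)² + 6(m+1) + 3)] · 64/(121·6) → 32/363.
Since the exponent of (z − 6) increases by 2 each term, convergence requires |z − 6|² < 363/32, hence R = 11√6/8.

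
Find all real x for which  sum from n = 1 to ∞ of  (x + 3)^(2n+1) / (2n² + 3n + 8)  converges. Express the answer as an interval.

[-4, -2]

Ratio test: |a_{n+1}/a_n| = (2n² + 3n + 8)/(2(n+1)² + 3(n+1) + 8) → 1 as n → ∞.
Since the exponent of (x + 3) increases by 2 each term, convergence requires |x + 3|² < 1, hence R = 1.
When x = -2, the series is dominated by a constant times Σ 1/n², which converges (p = 2 > 1).
Endpoint x = -4: the terms are on the order of 1/n², so the series converges absolutely by comparison with the p-series (p = 2 > 1).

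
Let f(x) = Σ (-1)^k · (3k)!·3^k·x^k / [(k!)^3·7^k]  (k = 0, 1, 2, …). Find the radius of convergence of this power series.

Apply the ratio test: |a_{k+1}| / |a_k| = (3k+1)·(3k+2)·(3k+3)/(k+1)³ · 3/7, which tends to 81/7 as k → ∞.
Hence the series converges for |x| < 1/(81/7) = 7/81, so the radius of convergence is 7/81.

R = 7/81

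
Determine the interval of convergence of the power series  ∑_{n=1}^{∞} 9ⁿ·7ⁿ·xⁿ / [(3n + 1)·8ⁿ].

Apply the ratio test: |a_{n+1}| / |a_n| = [(3n + 1)/(3(n+1) + 1)] · 9·7/8, which tends to 63/8 as n → ∞.
Convergence for |x| · 63/8 < 1, i.e. |x| < 8/63. So R = 8/63.
When x = 8/63, the terms behave like c/n; limit comparison with the harmonic series gives divergence.
Endpoint x = -8/63: the terms alternate in sign and decrease monotonically to 0 in absolute value (size ~ c/n), so the alternating series test gives convergence.

[-8/63, 8/63)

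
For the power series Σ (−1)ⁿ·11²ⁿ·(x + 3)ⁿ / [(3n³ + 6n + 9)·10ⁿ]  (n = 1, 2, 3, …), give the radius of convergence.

R = 10/121

Apply the ratio test: |a_{n+1}| / |a_n| = [(3n³ + 6n + 9)/(3(n+1)³ + 6(n+1) + 9)] · 121/10, which tends to 121/10 as n → ∞.
Hence the series converges for |x + 3| < 1/(121/10) = 10/121, so the radius of convergence is 10/121.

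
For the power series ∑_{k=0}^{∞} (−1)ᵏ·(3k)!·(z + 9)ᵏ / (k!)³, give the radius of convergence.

R = 1/27

By the ratio test, |a_{k+1}/a_k| = (3k+1)·(3k+2)·(3k+3)/(k+1)³ → 27.
The series converges when 27 · |z + 9| < 1, giving R = 1/27.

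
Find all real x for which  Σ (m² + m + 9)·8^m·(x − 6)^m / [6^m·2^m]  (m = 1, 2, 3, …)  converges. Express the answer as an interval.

(9/2, 15/2)

Apply the ratio test: |a_{m+1}| / |a_m| = [((m+1)² + (m+1) + 9)/(m² + m + 9)] · 8/(6·2), which tends to 2/3 as m → ∞.
Convergence for |x − 6| · 2/3 < 1, i.e. |x − 6| < 3/2. So R = 3/2.
At x = 15/2: the terms have absolute value of order m², which does not tend to 0, so the series diverges by the divergence test.
Check x = 9/2: the terms have absolute value of order m², which does not tend to 0, so the series diverges by the divergence test.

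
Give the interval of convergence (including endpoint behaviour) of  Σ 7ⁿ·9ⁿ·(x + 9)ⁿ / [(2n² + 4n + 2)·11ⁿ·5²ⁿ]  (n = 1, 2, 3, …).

[-842/63, -292/63]

By the ratio test, |a_{n+1}/a_n| = [(2n² + 4n + 2)/(2(n+1)² + 4(n+1) + 2)] · 7·9/(11·25) → 63/275.
Thus R = 1/(63/275) = 275/63.
At x = -292/63: absolute convergence follows by limit comparison with Σ 1/n².
When x = -842/63, the series is dominated by a constant times Σ 1/n², which converges (p = 2 > 1).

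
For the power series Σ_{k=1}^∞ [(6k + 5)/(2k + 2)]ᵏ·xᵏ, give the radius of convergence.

R = 1/3

By the Cauchy root test, |a_k|^(1/k) = (6k + 5)/(2k + 2) → 3.
Convergence for |x| · 3 < 1, i.e. |x| < 1/3. So R = 1/3.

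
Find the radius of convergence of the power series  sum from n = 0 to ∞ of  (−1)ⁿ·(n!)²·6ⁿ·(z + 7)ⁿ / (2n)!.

R = 2/3

By the ratio test, |a_{n+1}/a_n| = (n+1)²/[(2n+1)·(2n+2)] · 6 → 3/2.
Hence the series converges for |z + 7| < 1/(3/2) = 2/3, so the radius of convergence is 2/3.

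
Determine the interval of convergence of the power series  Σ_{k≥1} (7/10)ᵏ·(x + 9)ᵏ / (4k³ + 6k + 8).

[-73/7, -53/7]

Ratio test: |a_{k+1}/a_k| = [(4k³ + 6k + 8)/(4(k+1)³ + 6(k+1) + 8)] · 7/10 → 7/10 as k → ∞.
The series converges when 7/10 · |x + 9| < 1, giving R = 10/7.
At x = -53/7: absolute convergence follows by limit comparison with Σ 1/k³.
At x = -73/7: the series is dominated by a constant times Σ 1/k³, which converges (p = 3 > 1).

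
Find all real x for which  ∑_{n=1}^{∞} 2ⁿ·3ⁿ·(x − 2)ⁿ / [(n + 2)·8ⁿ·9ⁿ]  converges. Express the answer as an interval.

[-10, 14)

Apply the ratio test: |a_{n+1}| / |a_n| = [(n + 2)/((n+1) + 2)] · 2·3/(8·9), which tends to 1/12 as n → ∞.
Hence the series converges for |x − 2| < 1/(1/12) = 12, so the radius of convergence is 12.
Endpoint x = 14: comparison with the harmonic series Σ 1/n shows the series diverges.
Endpoint x = -10: an alternating series whose terms decrease to 0 in absolute value, so it converges by the Leibniz criterion.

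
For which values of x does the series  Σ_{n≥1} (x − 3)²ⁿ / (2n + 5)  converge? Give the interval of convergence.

Apply the ratio test: |a_{n+1}| / |a_n| = (2n + 5)/(2(n+1) + 5), which tends to 1 as n → ∞.
Writing y = (x − 3)², the series in y has radius 1, so |x − 3| < √(1) = 1 and R = 1.
Endpoint x = 4: comparison with the harmonic series Σ 1/n shows the series diverges.
Endpoint x = 2: the terms are asymptotic to a nonzero constant times 1/n, so the series diverges by limit comparison with Σ 1/n.

(2, 4)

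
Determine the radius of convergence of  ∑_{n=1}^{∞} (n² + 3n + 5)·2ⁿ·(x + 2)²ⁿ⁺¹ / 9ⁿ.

Ratio test: |a_{n+1}/a_n| = [((n+1)² + 3(n+1) + 5)/(n² + 3n + 5)] · 2/9 → 2/9 as n → ∞.
Since the exponent of (x + 2) increases by 2 each term, convergence requires |x + 2|² < 9/2, hence R = 3√2/2.

R = 3√2/2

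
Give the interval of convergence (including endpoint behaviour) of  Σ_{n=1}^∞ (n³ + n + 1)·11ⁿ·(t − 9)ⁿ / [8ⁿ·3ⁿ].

(75/11, 123/11)

Apply the ratio test: |a_{n+1}| / |a_n| = [((n+1)³ + (n+1) + 1)/(n³ + n + 1)] · 11/(8·3), which tends to 11/24 as n → ∞.
Convergence for |t − 9| · 11/24 < 1, i.e. |t − 9| < 24/11. So R = 24/11.
At t = 123/11: the terms have absolute value of order n³, which does not tend to 0, so the series diverges by the divergence test.
Check t = 75/11: the n-th term does not approach 0; divergence by the term test.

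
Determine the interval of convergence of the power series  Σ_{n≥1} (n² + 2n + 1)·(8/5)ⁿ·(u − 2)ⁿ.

(11/8, 21/8)

Ratio test: |a_{n+1}/a_n| = [((n+1)² + 2(n+1) + 1)/(n² + 2n + 1)] · 8/5 → 8/5 as n → ∞.
Hence the series converges for |u − 2| < 1/(8/5) = 5/8, so the radius of convergence is 5/8.
When u = 21/8, the n-th term does not approach 0; divergence by the term test.
Endpoint u = 11/8: the n-th term does not approach 0; divergence by the term test.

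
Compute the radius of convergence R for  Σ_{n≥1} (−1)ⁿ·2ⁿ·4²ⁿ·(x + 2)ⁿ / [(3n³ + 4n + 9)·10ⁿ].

Ratio test: |a_{n+1}/a_n| = [(3n³ + 4n + 9)/(3(n+1)³ + 4(n+1) + 9)] · 2·16/10 → 16/5 as n → ∞.
Convergence for |x + 2| · 16/5 < 1, i.e. |x + 2| < 5/16. So R = 5/16.

R = 5/16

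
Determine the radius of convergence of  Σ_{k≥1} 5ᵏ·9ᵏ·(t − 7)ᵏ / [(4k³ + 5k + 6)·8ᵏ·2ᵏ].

Apply the ratio test: |a_{k+1}| / |a_k| = [(4k³ + 5k + 6)/(4(k+1)³ + 5(k+1) + 6)] · 5·9/(8·2), which tends to 45/16 as k → ∞.
Hence the series converges for |t − 7| < 1/(45/16) = 16/45, so the radius of convergence is 16/45.

R = 16/45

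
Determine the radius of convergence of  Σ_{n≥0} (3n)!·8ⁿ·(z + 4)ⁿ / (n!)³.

Apply the ratio test: |a_{n+1}| / |a_n| = (3n+1)·(3n+2)·(3n+3)/(n+1)³ · 8, which tends to 216 as n → ∞.
Convergence for |z + 4| · 216 < 1, i.e. |z + 4| < 1/216. So R = 1/216.

R = 1/216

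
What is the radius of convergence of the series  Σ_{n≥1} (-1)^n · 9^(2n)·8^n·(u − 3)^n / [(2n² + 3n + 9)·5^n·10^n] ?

Apply the ratio test: |a_{n+1}| / |a_n| = [(2n² + 3n + 9)/(2(n+1)² + 3(n+1) + 9)] · 81·8/(5·10), which tends to 324/25 as n → ∞.
Convergence for |u − 3| · 324/25 < 1, i.e. |u − 3| < 25/324. So R = 25/324.

R = 25/324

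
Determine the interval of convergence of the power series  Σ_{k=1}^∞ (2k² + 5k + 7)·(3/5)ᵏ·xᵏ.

(-5/3, 5/3)

Apply the ratio test: |a_{k+1}| / |a_k| = [(2(k+1)² + 5(k+1) + 7)/(2k² + 5k + 7)] · 3/5, which tends to 3/5 as k → ∞.
The series converges when 3/5 · |x| < 1, giving R = 5/3.
At x = 5/3: the terms do not tend to 0, so the series diverges.
At x = -5/3: the terms do not tend to 0, so the series diverges.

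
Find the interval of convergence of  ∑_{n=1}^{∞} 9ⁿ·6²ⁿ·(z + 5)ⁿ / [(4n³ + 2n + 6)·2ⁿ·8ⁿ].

[-409/81, -401/81]

The ratio of consecutive coefficients is [(4n³ + 2n + 6)/(4(n+1)³ + 2(n+1) + 6)] · 9·36/(2·8) → 81/4.
Hence the series converges for |z + 5| < 1/(81/4) = 4/81, so the radius of convergence is 4/81.
Check z = -401/81: the series is dominated by a constant times Σ 1/n³, which converges (p = 3 > 1).
Check z = -409/81: absolute convergence follows by limit comparison with Σ 1/n³.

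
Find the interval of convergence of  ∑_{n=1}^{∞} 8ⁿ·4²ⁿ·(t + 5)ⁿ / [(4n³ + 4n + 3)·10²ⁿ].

[-185/32, -135/32]

By the ratio test, |a_{n+1}/a_n| = [(4n³ + 4n + 3)/(4(n+1)³ + 4(n+1) + 3)] · 8·16/100 → 32/25.
Hence the series converges for |t + 5| < 1/(32/25) = 25/32, so the radius of convergence is 25/32.
Check t = -135/32: the terms are on the order of 1/n³, so the series converges absolutely by comparison with the p-series (p = 3 > 1).
Endpoint t = -185/32: absolute convergence follows by limit comparison with Σ 1/n³.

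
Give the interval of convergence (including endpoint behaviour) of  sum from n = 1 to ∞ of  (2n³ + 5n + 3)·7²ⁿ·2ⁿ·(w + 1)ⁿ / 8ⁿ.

Ratio test: |a_{n+1}/a_n| = [(2(n+1)³ + 5(n+1) + 3)/(2n³ + 5n + 3)] · 49·2/8 → 49/4 as n → ∞.
Convergence for |w + 1| · 49/4 < 1, i.e. |w + 1| < 4/49. So R = 4/49.
At w = -45/49: the terms have absolute value of order n³, which does not tend to 0, so the series diverges by the divergence test.
Endpoint w = -53/49: the terms do not tend to 0, so the series diverges.

(-53/49, -45/49)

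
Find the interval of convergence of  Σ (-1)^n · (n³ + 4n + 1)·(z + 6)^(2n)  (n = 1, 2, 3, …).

(-7, -5)

By the ratio test, |a_{n+1}/a_n| = ((n+1)³ + 4(n+1) + 1)/(n³ + 4n + 1) → 1.
Writing y = (z + 6)², the series in y has radius 1, so |z + 6| < √(1) = 1 and R = 1.
When z = -5, the n-th term does not approach 0; divergence by the term test.
Endpoint z = -7: the terms have absolute value of order n³, which does not tend to 0, so the series diverges by the divergence test.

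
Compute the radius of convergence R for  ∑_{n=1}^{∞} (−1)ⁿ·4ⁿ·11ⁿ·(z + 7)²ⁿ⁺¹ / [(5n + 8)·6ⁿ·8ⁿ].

R = 2√33/11

Ratio test: |a_{n+1}/a_n| = [(5n + 8)/(5(n+1) + 8)] · 4·11/(6·8) → 11/12 as n → ∞.
Since the exponent of (z + 7) increases by 2 each term, convergence requires |z + 7|² < 12/11, hence R = 2√33/11.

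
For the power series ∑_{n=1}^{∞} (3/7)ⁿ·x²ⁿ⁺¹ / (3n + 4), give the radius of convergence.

R = √21/3

By the ratio test, |a_{n+1}/a_n| = [(3n + 4)/(3(n+1) + 4)] · 3/7 → 3/7.
Successive powers of x differ by 2, so the series converges when |x|² · 3/7 < 1, i.e. |x| < √(7/3). So R = √21/3.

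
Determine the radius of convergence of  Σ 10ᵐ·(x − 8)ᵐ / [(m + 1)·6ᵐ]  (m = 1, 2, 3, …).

R = 3/5

The ratio of consecutive coefficients is [(m + 1)/((m+1) + 1)] · 10/6 → 5/3.
Hence the series converges for |x − 8| < 1/(5/3) = 3/5, so the radius of convergence is 3/5.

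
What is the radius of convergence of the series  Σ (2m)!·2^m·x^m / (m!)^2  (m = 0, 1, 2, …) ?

Ratio test: |a_{m+1}/a_m| = (2m+1)·(2m+2)/(m+1)² · 2 → 8 as m → ∞.
The series converges when 8 · |x| < 1, giving R = 1/8.

R = 1/8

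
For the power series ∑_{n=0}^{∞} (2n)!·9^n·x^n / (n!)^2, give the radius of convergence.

By the ratio test, |a_{n+1}/a_n| = (2n+1)·(2n+2)/(n+1)² · 9 → 36.
Thus R = 1/(36) = 1/36.

R = 1/36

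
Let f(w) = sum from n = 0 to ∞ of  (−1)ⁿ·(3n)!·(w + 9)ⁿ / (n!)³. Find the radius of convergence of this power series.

R = 1/27

Apply the ratio test: |a_{n+1}| / |a_n| = (3n+1)·(3n+2)·(3n+3)/(n+1)³, which tends to 27 as n → ∞.
Convergence for |w + 9| · 27 < 1, i.e. |w + 9| < 1/27. So R = 1/27.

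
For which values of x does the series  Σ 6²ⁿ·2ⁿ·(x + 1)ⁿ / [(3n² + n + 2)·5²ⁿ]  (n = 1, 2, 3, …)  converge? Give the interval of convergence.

Ratio test: |a_{n+1}/a_n| = [(3n² + n + 2)/(3(n+1)² + (n+1) + 2)] · 36·2/25 → 72/25 as n → ∞.
Convergence for |x + 1| · 72/25 < 1, i.e. |x + 1| < 25/72. So R = 25/72.
Check x = -47/72: the terms are on the order of 1/n², so the series converges absolutely by comparison with the p-series (p = 2 > 1).
Check x = -97/72: the terms are on the order of 1/n², so the series converges absolutely by comparison with the p-series (p = 2 > 1).

[-97/72, -47/72]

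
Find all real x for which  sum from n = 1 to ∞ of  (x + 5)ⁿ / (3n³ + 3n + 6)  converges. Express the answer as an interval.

By the ratio test, |a_{n+1}/a_n| = (3n³ + 3n + 6)/(3(n+1)³ + 3(n+1) + 6) → 1.
Convergence for |x + 5| < 1, so R = 1.
When x = -4, absolute convergence follows by limit comparison with Σ 1/n³.
Check x = -6: the terms are on the order of 1/n³, so the series converges absolutely by comparison with the p-series (p = 3 > 1).

[-6, -4]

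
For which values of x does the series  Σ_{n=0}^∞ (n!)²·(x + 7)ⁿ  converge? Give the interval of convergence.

Apply the ratio test: |a_{n+1}| / |a_n| = (n+1)², which tends to ∞ as n → ∞.
The ratio grows without bound, so the series diverges whenever (x + 7) ≠ 0; it converges only at x = -7. R = 0.

{-7}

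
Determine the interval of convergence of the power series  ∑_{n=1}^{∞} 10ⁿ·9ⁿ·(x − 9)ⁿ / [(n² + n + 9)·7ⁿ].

[803/90, 817/90]

By the ratio test, |a_{n+1}/a_n| = [(n² + n + 9)/((n+1)² + (n+1) + 9)] · 10·9/7 → 90/7.
Hence the series converges for |x − 9| < 1/(90/7) = 7/90, so the radius of convergence is 7/90.
When x = 817/90, the series is dominated by a constant times Σ 1/n², which converges (p = 2 > 1).
At x = 803/90: absolute convergence follows by limit comparison with Σ 1/n².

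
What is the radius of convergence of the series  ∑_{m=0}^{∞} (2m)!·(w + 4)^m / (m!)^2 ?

The ratio of consecutive coefficients is (2m+1)·(2m+2)/(m+1)² → 4.
Hence the series converges for |w + 4| < 1/(4) = 1/4, so the radius of convergence is 1/4.

R = 1/4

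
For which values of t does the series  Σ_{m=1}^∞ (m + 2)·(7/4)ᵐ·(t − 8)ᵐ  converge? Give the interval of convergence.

Ratio test: |a_{m+1}/a_m| = [((m+1) + 2)/(m + 2)] · 7/4 → 7/4 as m → ∞.
Hence the series converges for |t − 8| < 1/(7/4) = 4/7, so the radius of convergence is 4/7.
When t = 60/7, the terms have absolute value of order m, which does not tend to 0, so the series diverges by the divergence test.
At t = 52/7: the terms do not tend to 0, so the series diverges.

(52/7, 60/7)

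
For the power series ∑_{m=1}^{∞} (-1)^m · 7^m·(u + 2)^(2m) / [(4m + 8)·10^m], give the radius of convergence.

R = √70/7

Apply the ratio test: |a_{m+1}| / |a_m| = [(4m + 8)/(4(m+1) + 8)] · 7/10, which tends to 7/10 as m → ∞.
Writing y = (u + 2)², the series in y has radius 10/7, so |u + 2| < √(10/7) and R = √70/7.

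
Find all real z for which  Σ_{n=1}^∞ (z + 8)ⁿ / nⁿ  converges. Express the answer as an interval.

By the Cauchy root test, |a_n|^(1/n) = 1/n → 0.
The limit is 0 for every z, so R = ∞.

(−∞, ∞)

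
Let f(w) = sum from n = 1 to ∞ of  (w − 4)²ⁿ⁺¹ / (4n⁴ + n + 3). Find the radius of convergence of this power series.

R = 1

Ratio test: |a_{n+1}/a_n| = (4n⁴ + n + 3)/(4(n+1)⁴ + (n+1) + 3) → 1 as n → ∞.
Writing y = (w − 4)², the series in y has radius 1, so |w − 4| < √(1) = 1 and R = 1.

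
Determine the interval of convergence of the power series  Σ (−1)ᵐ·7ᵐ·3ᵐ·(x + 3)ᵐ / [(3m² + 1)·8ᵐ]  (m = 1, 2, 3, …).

Apply the ratio test: |a_{m+1}| / |a_m| = [(3m² + 1)/(3(m+1)² + 1)] · 7·3/8, which tends to 21/8 as m → ∞.
Convergence for |x + 3| · 21/8 < 1, i.e. |x + 3| < 8/21. So R = 8/21.
At x = -55/21: absolute convergence follows by limit comparison with Σ 1/m².
When x = -71/21, the terms are on the order of 1/m², so the series converges absolutely by comparison with the p-series (p = 2 > 1).

[-71/21, -55/21]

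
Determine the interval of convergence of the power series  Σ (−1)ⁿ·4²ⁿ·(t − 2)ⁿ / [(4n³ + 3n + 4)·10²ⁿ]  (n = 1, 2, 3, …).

[-17/4, 33/4]

Ratio test: |a_{n+1}/a_n| = [(4n³ + 3n + 4)/(4(n+1)³ + 3(n+1) + 4)] · 16/100 → 4/25 as n → ∞.
Hence the series converges for |t − 2| < 1/(4/25) = 25/4, so the radius of convergence is 25/4.
Check t = 33/4: absolute convergence follows by limit comparison with Σ 1/n³.
When t = -17/4, absolute convergence follows by limit comparison with Σ 1/n³.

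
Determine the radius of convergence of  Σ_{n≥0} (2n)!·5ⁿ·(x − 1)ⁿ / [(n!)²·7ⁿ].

R = 7/20

The ratio of consecutive coefficients is (2n+1)·(2n+2)/(n+1)² · 5/7 → 20/7.
The series converges when 20/7 · |x − 1| < 1, giving R = 7/20.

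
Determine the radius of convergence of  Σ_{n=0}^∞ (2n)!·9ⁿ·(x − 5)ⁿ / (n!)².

R = 1/36

By the ratio test, |a_{n+1}/a_n| = (2n+1)·(2n+2)/(n+1)² · 9 → 36.
The series converges when 36 · |x − 5| < 1, giving R = 1/36.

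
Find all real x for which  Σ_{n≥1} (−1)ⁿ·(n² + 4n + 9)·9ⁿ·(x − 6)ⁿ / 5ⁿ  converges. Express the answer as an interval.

(49/9, 59/9)

The ratio of consecutive coefficients is [((n+1)² + 4(n+1) + 9)/(n² + 4n + 9)] · 9/5 → 9/5.
Convergence for |x − 6| · 9/5 < 1, i.e. |x − 6| < 5/9. So R = 5/9.
When x = 59/9, the terms have absolute value of order n², which does not tend to 0, so the series diverges by the divergence test.
At x = 49/9: the n-th term does not approach 0; divergence by the term test.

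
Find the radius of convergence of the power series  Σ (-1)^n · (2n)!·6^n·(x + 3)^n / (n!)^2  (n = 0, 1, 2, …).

R = 1/24

By the ratio test, |a_{n+1}/a_n| = (2n+1)·(2n+2)/(n+1)² · 6 → 24.
Hence the series converges for |x + 3| < 1/(24) = 1/24, so the radius of convergence is 1/24.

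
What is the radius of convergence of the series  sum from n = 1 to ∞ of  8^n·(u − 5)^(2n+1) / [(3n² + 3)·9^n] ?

R = 3√2/4

Ratio test: |a_{n+1}/a_n| = [(3n² + 3)/(3(n+1)² + 3)] · 8/9 → 8/9 as n → ∞.
Successive powers of (u − 5) differ by 2, so the series converges when |u − 5|² · 8/9 < 1, i.e. |u − 5| < √(9/8). So R = 3√2/4.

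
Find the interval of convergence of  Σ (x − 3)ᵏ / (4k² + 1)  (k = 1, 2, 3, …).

Apply the ratio test: |a_{k+1}| / |a_k| = (4k² + 1)/(4(k+1)² + 1), which tends to 1 as k → ∞.
Hence R = 1.
Endpoint x = 4: the series is dominated by a constant times Σ 1/k², which converges (p = 2 > 1).
When x = 2, the terms are on the order of 1/k², so the series converges absolutely by comparison with the p-series (p = 2 > 1).

[2, 4]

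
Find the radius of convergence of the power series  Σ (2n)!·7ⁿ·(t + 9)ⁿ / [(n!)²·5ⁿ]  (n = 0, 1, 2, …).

R = 5/28

Ratio test: |a_{n+1}/a_n| = (2n+1)·(2n+2)/(n+1)² · 7/5 → 28/5 as n → ∞.
Hence the series converges for |t + 9| < 1/(28/5) = 5/28, so the radius of convergence is 5/28.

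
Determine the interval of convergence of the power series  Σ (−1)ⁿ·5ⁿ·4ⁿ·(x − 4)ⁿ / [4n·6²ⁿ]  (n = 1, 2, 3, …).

Apply the ratio test: |a_{n+1}| / |a_n| = [4n/4(n+1)] · 5·4/36, which tends to 5/9 as n → ∞.
The series converges when 5/9 · |x − 4| < 1, giving R = 9/5.
Endpoint x = 29/5: convergence follows from the alternating series test (terms decrease monotonically to 0).
At x = 11/5: the terms behave like c/n; limit comparison with the harmonic series gives divergence.

(11/5, 29/5]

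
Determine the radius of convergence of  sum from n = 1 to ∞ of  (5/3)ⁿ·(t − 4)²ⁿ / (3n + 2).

Apply the ratio test: |a_{n+1}| / |a_n| = [(3n + 2)/(3(n+1) + 2)] · 5/3, which tends to 5/3 as n → ∞.
Since the exponent of (t − 4) increases by 2 each term, convergence requires |t − 4|² < 3/5, hence R = √15/5.

R = √15/5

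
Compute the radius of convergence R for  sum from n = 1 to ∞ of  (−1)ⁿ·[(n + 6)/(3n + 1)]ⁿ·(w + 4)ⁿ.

Applying the root test, |a_n|^(1/n) = (n + 6)/(3n + 1) → 1/3.
Hence the series converges for |w + 4| < 1/(1/3) = 3, so the radius of convergence is 3.

R = 3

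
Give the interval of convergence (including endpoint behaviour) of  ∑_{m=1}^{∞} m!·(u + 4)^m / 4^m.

{-4}

Ratio test: |a_{m+1}/a_m| = (m+1) · 1/4 → ∞ as m → ∞.
The ratio grows without bound, so the series diverges whenever (u + 4) ≠ 0; it converges only at u = -4. R = 0.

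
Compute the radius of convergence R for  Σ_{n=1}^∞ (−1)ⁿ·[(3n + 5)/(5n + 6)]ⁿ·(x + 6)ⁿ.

R = 5/3

By the Cauchy root test, |a_n|^(1/n) = (3n + 5)/(5n + 6) → 3/5.
Hence the series converges for |x + 6| < 1/(3/5) = 5/3, so the radius of convergence is 5/3.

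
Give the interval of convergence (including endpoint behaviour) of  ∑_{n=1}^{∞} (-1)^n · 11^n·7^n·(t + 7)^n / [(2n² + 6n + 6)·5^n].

[-544/77, -534/77]

By the ratio test, |a_{n+1}/a_n| = [(2n² + 6n + 6)/(2(n+1)² + 6(n+1) + 6)] · 11·7/5 → 77/5.
Hence the series converges for |t + 7| < 1/(77/5) = 5/77, so the radius of convergence is 5/77.
At t = -534/77: the terms are on the order of 1/n², so the series converges absolutely by comparison with the p-series (p = 2 > 1).
When t = -544/77, the terms are on the order of 1/n², so the series converges absolutely by comparison with the p-series (p = 2 > 1).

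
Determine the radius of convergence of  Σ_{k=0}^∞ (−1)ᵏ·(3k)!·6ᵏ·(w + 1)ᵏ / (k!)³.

R = 1/162

The ratio of consecutive coefficients is (3k+1)·(3k+2)·(3k+3)/(k+1)³ · 6 → 162.
Hence the series converges for |w + 1| < 1/(162) = 1/162, so the radius of convergence is 1/162.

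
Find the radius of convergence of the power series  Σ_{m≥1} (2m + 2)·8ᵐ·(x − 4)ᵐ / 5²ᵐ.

Ratio test: |a_{m+1}/a_m| = [(2(m+1) + 2)/(2m + 2)] · 8/25 → 8/25 as m → ∞.
Convergence for |x − 4| · 8/25 < 1, i.e. |x − 4| < 25/8. So R = 25/8.

R = 25/8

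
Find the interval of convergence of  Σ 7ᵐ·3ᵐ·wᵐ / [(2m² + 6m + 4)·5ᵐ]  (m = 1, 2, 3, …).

Ratio test: |a_{m+1}/a_m| = [(2m² + 6m + 4)/(2(m+1)² + 6(m+1) + 4)] · 7·3/5 → 21/5 as m → ∞.
Hence the series converges for |w| < 1/(21/5) = 5/21, so the radius of convergence is 5/21.
At w = 5/21: the series is dominated by a constant times Σ 1/m², which converges (p = 2 > 1).
At w = -5/21: the terms are on the order of 1/m², so the series converges absolutely by comparison with the p-series (p = 2 > 1).

[-5/21, 5/21]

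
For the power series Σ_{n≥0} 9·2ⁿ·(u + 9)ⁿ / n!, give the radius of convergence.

Apply the ratio test: |a_{n+1}| / |a_n| = 9/9 · 2 · 1/(n+1), which tends to 0 as n → ∞.
The limit is 0, so the series converges for all u; R = ∞.

R = ∞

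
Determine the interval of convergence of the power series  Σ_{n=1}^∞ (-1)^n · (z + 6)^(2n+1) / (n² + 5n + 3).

[-7, -5]

By the ratio test, |a_{n+1}/a_n| = (n² + 5n + 3)/((n+1)² + 5(n+1) + 3) → 1.
Since the exponent of (z + 6) increases by 2 each term, convergence requires |z + 6|² < 1, hence R = 1.
Check z = -5: the terms are on the order of 1/n², so the series converges absolutely by comparison with the p-series (p = 2 > 1).
Endpoint z = -7: absolute convergence follows by limit comparison with Σ 1/n².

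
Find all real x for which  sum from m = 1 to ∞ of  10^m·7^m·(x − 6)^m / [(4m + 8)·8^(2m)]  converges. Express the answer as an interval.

[178/35, 242/35)

Apply the ratio test: |a_{m+1}| / |a_m| = [(4m + 8)/(4(m+1) + 8)] · 10·7/64, which tends to 35/32 as m → ∞.
Thus R = 1/(35/32) = 32/35.
Endpoint x = 242/35: the terms are asymptotic to a nonzero constant times 1/m, so the series diverges by limit comparison with Σ 1/m.
Endpoint x = 178/35: an alternating series whose terms decrease to 0 in absolute value, so it converges by the Leibniz criterion.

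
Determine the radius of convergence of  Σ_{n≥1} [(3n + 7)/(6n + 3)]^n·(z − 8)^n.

R = 2

Applying the root test, |a_n|^(1/n) = (3n + 7)/(6n + 3) → 1/2.
Thus R = 1/(1/2) = 2.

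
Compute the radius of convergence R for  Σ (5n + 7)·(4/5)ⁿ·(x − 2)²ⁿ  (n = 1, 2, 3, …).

By the ratio test, |a_{n+1}/a_n| = [(5(n+1) + 7)/(5n + 7)] · 4/5 → 4/5.
Writing y = (x − 2)², the series in y has radius 5/4, so |x − 2| < √(5/4) and R = √5/2.

R = √5/2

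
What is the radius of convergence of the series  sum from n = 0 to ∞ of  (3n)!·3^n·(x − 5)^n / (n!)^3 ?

R = 1/81

Ratio test: |a_{n+1}/a_n| = (3n+1)·(3n+2)·(3n+3)/(n+1)³ · 3 → 81 as n → ∞.
Hence the series converges for |x − 5| < 1/(81) = 1/81, so the radius of convergence is 1/81.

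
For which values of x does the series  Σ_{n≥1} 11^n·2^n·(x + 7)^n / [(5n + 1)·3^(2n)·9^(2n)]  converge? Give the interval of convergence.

The ratio of consecutive coefficients is [(5n + 1)/(5(n+1) + 1)] · 11·2/(9·81) → 22/729.
Thus R = 1/(22/729) = 729/22.
When x = 575/22, comparison with the harmonic series Σ 1/n shows the series diverges.
When x = -883/22, convergence follows from the alternating series test (terms decrease monotonically to 0).

[-883/22, 575/22)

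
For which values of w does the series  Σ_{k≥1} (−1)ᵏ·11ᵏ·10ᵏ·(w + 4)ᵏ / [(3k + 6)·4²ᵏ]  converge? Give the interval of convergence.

(-228/55, -212/55]

Apply the ratio test: |a_{k+1}| / |a_k| = [(3k + 6)/(3(k+1) + 6)] · 11·10/16, which tends to 55/8 as k → ∞.
The series converges when 55/8 · |w + 4| < 1, giving R = 8/55.
Check w = -212/55: the terms alternate in sign and decrease monotonically to 0 in absolute value (size ~ c/k), so the alternating series test gives convergence.
Check w = -228/55: the terms behave like c/k; limit comparison with the harmonic series gives divergence.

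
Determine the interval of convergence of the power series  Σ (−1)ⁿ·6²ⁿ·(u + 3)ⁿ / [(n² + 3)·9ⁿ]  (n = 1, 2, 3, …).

[-13/4, -11/4]

Apply the ratio test: |a_{n+1}| / |a_n| = [(n² + 3)/((n+1)² + 3)] · 36/9, which tends to 4 as n → ∞.
Convergence for |u + 3| · 4 < 1, i.e. |u + 3| < 1/4. So R = 1/4.
At u = -11/4: the series is dominated by a constant times Σ 1/n², which converges (p = 2 > 1).
Endpoint u = -13/4: the series is dominated by a constant times Σ 1/n², which converges (p = 2 > 1).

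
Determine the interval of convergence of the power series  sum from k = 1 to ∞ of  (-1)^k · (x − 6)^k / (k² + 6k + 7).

Apply the ratio test: |a_{k+1}| / |a_k| = (k² + 6k + 7)/((k+1)² + 6(k+1) + 7), which tends to 1 as k → ∞.
So the series converges when |x − 6| < 1 and diverges when |x − 6| > 1; R = 1.
Check x = 7: the series is dominated by a constant times Σ 1/k², which converges (p = 2 > 1).
Endpoint x = 5: the series is dominated by a constant times Σ 1/k², which converges (p = 2 > 1).

[5, 7]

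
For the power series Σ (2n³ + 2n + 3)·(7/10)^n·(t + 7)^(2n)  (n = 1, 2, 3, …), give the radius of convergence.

R = √70/7

By the ratio test, |a_{n+1}/a_n| = [(2(n+1)³ + 2(n+1) + 3)/(2n³ + 2n + 3)] · 7/10 → 7/10.
Since the exponent of (t + 7) increases by 2 each term, convergence requires |t + 7|² < 10/7, hence R = √70/7.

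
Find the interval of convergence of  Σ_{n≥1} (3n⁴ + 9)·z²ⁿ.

(-1, 1)

The ratio of consecutive coefficients is (3(n+1)⁴ + 9)/(3n⁴ + 9) → 1.
Successive powers of z differ by 2, so the series converges when |z|² · 1 < 1, i.e. |z| < √(1) = 1. So R = 1.
Check z = 1: the terms do not tend to 0, so the series diverges.
At z = -1: the terms have absolute value of order n⁴, which does not tend to 0, so the series diverges by the divergence test.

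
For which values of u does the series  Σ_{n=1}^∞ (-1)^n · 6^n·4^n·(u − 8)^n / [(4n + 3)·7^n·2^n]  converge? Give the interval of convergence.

By the ratio test, |a_{n+1}/a_n| = [(4n + 3)/(4(n+1) + 3)] · 6·4/(7·2) → 12/7.
Convergence for |u − 8| · 12/7 < 1, i.e. |u − 8| < 7/12. So R = 7/12.
When u = 103/12, the terms alternate in sign and decrease monotonically to 0 in absolute value (size ~ c/n), so the alternating series test gives convergence.
At u = 89/12: comparison with the harmonic series Σ 1/n shows the series diverges.

(89/12, 103/12]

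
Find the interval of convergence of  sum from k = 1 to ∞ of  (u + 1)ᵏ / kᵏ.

(−∞, ∞)

Root test: |a_k|^(1/k) = 1/k → 0.
Since the k-th root of |a_k| tends to 0, the series converges for all real u; R = ∞.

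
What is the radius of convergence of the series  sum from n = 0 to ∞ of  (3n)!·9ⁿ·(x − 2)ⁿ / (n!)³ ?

Apply the ratio test: |a_{n+1}| / |a_n| = (3n+1)·(3n+2)·(3n+3)/(n+1)³ · 9, which tends to 243 as n → ∞.
The series converges when 243 · |x − 2| < 1, giving R = 1/243.

R = 1/243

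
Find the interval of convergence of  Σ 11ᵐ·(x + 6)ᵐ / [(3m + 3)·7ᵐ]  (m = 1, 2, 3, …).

Apply the ratio test: |a_{m+1}| / |a_m| = [(3m + 3)/(3(m+1) + 3)] · 11/7, which tends to 11/7 as m → ∞.
Hence the series converges for |x + 6| < 1/(11/7) = 7/11, so the radius of convergence is 7/11.
At x = -59/11: the terms are asymptotic to a nonzero constant times 1/m, so the series diverges by limit comparison with Σ 1/m.
At x = -73/11: the terms alternate in sign and decrease monotonically to 0 in absolute value (size ~ c/m), so the alternating series test gives convergence.

[-73/11, -59/11)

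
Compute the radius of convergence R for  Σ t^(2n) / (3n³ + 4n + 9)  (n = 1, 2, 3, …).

R = 1

By the ratio test, |a_{n+1}/a_n| = (3n³ + 4n + 9)/(3(n+1)³ + 4(n+1) + 9) → 1.
Since the exponent of t increases by 2 each term, convergence requires |t|² < 1, hence R = 1.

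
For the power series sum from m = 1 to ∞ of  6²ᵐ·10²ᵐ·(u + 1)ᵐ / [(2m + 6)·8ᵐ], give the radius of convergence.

By the ratio test, |a_{m+1}/a_m| = [(2m + 6)/(2(m+1) + 6)] · 36·100/8 → 450.
Thus R = 1/(450) = 1/450.

R = 1/450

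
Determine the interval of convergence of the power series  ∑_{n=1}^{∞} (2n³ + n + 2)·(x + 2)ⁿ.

(-3, -1)

Ratio test: |a_{n+1}/a_n| = (2(n+1)³ + (n+1) + 2)/(2n³ + n + 2) → 1 as n → ∞.
Hence R = 1.
When x = -1, the n-th term does not approach 0; divergence by the term test.
Endpoint x = -3: the terms do not tend to 0, so the series diverges.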